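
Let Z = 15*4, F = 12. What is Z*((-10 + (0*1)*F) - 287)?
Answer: -17820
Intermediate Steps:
Z = 60
Z*((-10 + (0*1)*F) - 287) = 60*((-10 + (0*1)*12) - 287) = 60*((-10 + 0*12) - 287) = 60*((-10 + 0) - 287) = 60*(-10 - 287) = 60*(-297) = -17820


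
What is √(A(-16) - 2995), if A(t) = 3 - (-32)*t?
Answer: 4*I*√219 ≈ 59.195*I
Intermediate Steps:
A(t) = 3 + 32*t
√(A(-16) - 2995) = √((3 + 32*(-16)) - 2995) = √((3 - 512) - 2995) = √(-509 - 2995) = √(-3504) = 4*I*√219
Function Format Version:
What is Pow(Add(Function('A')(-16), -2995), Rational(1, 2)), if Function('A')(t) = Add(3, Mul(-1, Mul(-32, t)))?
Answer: Mul(4, I, Pow(219, Rational(1, 2))) ≈ Mul(59.195, I)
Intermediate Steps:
Function('A')(t) = Add(3, Mul(32, t))
Pow(Add(Function('A')(-16), -2995), Rational(1, 2)) = Pow(Add(Add(3, Mul(32, -16)), -2995), Rational(1, 2)) = Pow(Add(Add(3, -512), -2995), Rational(1, 2)) = Pow(Add(-509, -2995), Rational(1, 2)) = Pow(-3504, Rational(1, 2)) = Mul(4, I, Pow(219, Rational(1, 2)))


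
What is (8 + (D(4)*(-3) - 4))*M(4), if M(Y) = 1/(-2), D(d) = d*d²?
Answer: 94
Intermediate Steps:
D(d) = d³
M(Y) = -½
(8 + (D(4)*(-3) - 4))*M(4) = (8 + (4³*(-3) - 4))*(-½) = (8 + (64*(-3) - 4))*(-½) = (8 + (-192 - 4))*(-½) = (8 - 196)*(-½) = -188*(-½) = 94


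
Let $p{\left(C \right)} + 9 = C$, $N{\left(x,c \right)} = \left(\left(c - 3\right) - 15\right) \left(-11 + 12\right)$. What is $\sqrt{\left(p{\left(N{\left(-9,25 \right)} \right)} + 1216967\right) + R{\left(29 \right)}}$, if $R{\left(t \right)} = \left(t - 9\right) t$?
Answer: $\sqrt{1217545} \approx 1103.4$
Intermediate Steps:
$N{\left(x,c \right)} = -18 + c$ ($N{\left(x,c \right)} = \left(\left(-3 + c\right) - 15\right) 1 = \left(-18 + c\right) 1 = -18 + c$)
$p{\left(C \right)} = -9 + C$
$R{\left(t \right)} = t \left(-9 + t\right)$ ($R{\left(t \right)} = \left(-9 + t\right) t = t \left(-9 + t\right)$)
$\sqrt{\left(p{\left(N{\left(-9,25 \right)} \right)} + 1216967\right) + R{\left(29 \right)}} = \sqrt{\left(\left(-9 + \left(-18 + 25\right)\right) + 1216967\right) + 29 \left(-9 + 29\right)} = \sqrt{\left(\left(-9 + 7\right) + 1216967\right) + 29 \cdot 20} = \sqrt{\left(-2 + 1216967\right) + 580} = \sqrt{1216965 + 580} = \sqrt{1217545}$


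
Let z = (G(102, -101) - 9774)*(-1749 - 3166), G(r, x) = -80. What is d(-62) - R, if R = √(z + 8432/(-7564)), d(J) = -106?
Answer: -106 - √180216993462/61 ≈ -7065.3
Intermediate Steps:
z = 48432410 (z = (-80 - 9774)*(-1749 - 3166) = -9854*(-4915) = 48432410)
R = √180216993462/61 (R = √(48432410 + 8432/(-7564)) = √(48432410 + 8432*(-1/7564)) = √(48432410 - 68/61) = √(2954376942/61) = √180216993462/61 ≈ 6959.3)
d(-62) - R = -106 - √180216993462/61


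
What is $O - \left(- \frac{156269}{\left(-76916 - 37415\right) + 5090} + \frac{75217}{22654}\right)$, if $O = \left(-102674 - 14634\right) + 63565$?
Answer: $- \frac{133012010431425}{2474745614} \approx -53748.0$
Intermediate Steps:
$O = -53743$ ($O = -117308 + 63565 = -53743$)
$O - \left(- \frac{156269}{\left(-76916 - 37415\right) + 5090} + \frac{75217}{22654}\right) = -53743 - \left(- \frac{156269}{\left(-76916 - 37415\right) + 5090} + \frac{75217}{22654}\right) = -53743 - \left(- \frac{156269}{-114331 + 5090} + 75217 \cdot \frac{1}{22654}\right) = -53743 - \left(- \frac{156269}{-109241} + \frac{75217}{22654}\right) = -53743 - \left(\left(-156269\right) \left(- \frac{1}{109241}\right) + \frac{75217}{22654}\right) = -53743 - \left(\frac{156269}{109241} + \frac{75217}{22654}\right) = -53743 - \frac{11756898223}{2474745614} = - \frac{133012010431425}{2474745614}$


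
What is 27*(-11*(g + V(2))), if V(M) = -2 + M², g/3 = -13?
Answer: 10989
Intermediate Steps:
g = -39 (g = 3*(-13) = -39)
27*(-11*(g + V(2))) = 27*(-11*(-39 + (-2 + 2²))) = 27*(-11*(-39 + (-2 + 4))) = 27*(-11*(-39 + 2)) = 27*(-11*(-37)) = 27*407 = 10989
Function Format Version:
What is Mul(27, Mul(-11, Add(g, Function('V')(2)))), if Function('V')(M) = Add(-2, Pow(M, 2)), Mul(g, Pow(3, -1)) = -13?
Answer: 10989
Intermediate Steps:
g = -39 (g = Mul(3, -13) = -39)
Mul(27, Mul(-11, Add(g, Function('V')(2)))) = Mul(27, Mul(-11, Add(-39, Add(-2, Pow(2, 2))))) = Mul(27, Mul(-11, Add(-39, Add(-2, 4)))) = Mul(27, Mul(-11, Add(-39, 2))) = Mul(27, Mul(-11, -37)) = Mul(27, 407) = 10989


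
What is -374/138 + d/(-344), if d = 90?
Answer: -35269/11868 ≈ -2.9718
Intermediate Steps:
-374/138 + d/(-344) = -374/138 + 90/(-344) = -374*1/138 + 90*(-1/344) = -187/69 - 45/172 = -35269/11868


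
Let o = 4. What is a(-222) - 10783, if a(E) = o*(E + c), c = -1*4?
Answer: -11687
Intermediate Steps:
c = -4
a(E) = -16 + 4*E (a(E) = 4*(E - 4) = 4*(-4 + E) = -16 + 4*E)
a(-222) - 10783 = (-16 + 4*(-222)) - 10783 = (-16 - 888) - 10783 = -904 - 10783 = -11687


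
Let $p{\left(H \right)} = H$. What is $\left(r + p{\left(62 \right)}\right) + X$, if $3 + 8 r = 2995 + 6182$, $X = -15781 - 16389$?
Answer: $- \frac{123845}{4} \approx -30961.0$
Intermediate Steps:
$X = -32170$
$r = \frac{4587}{4}$ ($r = - \frac{3}{8} + \frac{2995 + 6182}{8} = - \frac{3}{8} + \frac{1}{8} \cdot 9177 = - \frac{3}{8} + \frac{9177}{8} = \frac{4587}{4} \approx 1146.8$)
$\left(r + p{\left(62 \right)}\right) + X = \left(\frac{4587}{4} + 62\right) - 32170 = \frac{4835}{4} - 32170 = - \frac{123845}{4}$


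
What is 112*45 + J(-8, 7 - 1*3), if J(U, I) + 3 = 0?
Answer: 5037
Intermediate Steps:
J(U, I) = -3 (J(U, I) = -3 + 0 = -3)
112*45 + J(-8, 7 - 1*3) = 112*45 - 3 = 5040 - 3 = 5037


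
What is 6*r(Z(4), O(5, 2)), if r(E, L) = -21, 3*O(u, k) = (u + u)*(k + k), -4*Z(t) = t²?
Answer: -126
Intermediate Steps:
Z(t) = -t²/4
O(u, k) = 4*k*u/3 (O(u, k) = ((u + u)*(k + k))/3 = ((2*u)*(2*k))/3 = (4*k*u)/3 = 4*k*u/3)
6*r(Z(4), O(5, 2)) = 6*(-21) = -126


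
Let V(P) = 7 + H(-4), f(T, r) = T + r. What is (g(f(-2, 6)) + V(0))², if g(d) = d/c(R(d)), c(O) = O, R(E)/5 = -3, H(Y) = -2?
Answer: 5041/225 ≈ 22.404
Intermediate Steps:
R(E) = -15 (R(E) = 5*(-3) = -15)
V(P) = 5 (V(P) = 7 - 2 = 5)
g(d) = -d/15 (g(d) = d/(-15) = d*(-1/15) = -d/15)
(g(f(-2, 6)) + V(0))² = (-(-2 + 6)/15 + 5)² = (-1/15*4 + 5)² = (-4/15 + 5)² = (71/15)² = 5041/225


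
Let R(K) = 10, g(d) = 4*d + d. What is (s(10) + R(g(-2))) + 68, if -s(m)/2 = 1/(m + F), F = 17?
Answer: 2104/27 ≈ 77.926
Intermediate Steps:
g(d) = 5*d
s(m) = -2/(17 + m) (s(m) = -2/(m + 17) = -2/(17 + m))
(s(10) + R(g(-2))) + 68 = (-2/(17 + 10) + 10) + 68 = (-2/27 + 10) + 68 = 268/27 + 68 = 2104/27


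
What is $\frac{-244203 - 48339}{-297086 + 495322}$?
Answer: $- \frac{146271}{99118} \approx -1.4757$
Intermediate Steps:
$\frac{-244203 - 48339}{-297086 + 495322} = - \frac{292542}{198236} = \left(-292542\right) \frac{1}{198236} = - \frac{146271}{99118}$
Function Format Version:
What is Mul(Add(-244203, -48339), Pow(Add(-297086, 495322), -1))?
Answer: Rational(-146271, 99118) ≈ -1.4757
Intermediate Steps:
Mul(Add(-244203, -48339), Pow(Add(-297086, 495322), -1)) = Mul(-292542, Pow(198236, -1)) = Mul(-292542, Rational(1, 198236)) = Rational(-146271, 99118)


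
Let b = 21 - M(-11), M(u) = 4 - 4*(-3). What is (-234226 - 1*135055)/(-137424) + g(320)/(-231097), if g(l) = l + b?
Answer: 85295068457/31758274128 ≈ 2.6858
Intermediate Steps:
M(u) = 16 (M(u) = 4 + 12 = 16)
b = 5 (b = 21 - 1*16 = 21 - 16 = 5)
g(l) = 5 + l (g(l) = l + 5 = 5 + l)
(-234226 - 1*135055)/(-137424) + g(320)/(-231097) = (-234226 - 1*135055)/(-137424) + (5 + 320)/(-231097) = (-234226 - 135055)*(-1/137424) + 325*(-1/231097) = -369281*(-1/137424) - 325/231097 = 369281/137424 - 325/231097 = 85295068457/31758274128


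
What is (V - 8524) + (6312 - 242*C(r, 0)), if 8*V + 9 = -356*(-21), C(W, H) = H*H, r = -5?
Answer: -10229/8 ≈ -1278.6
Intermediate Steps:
C(W, H) = H²
V = 7467/8 (V = -9/8 + (-356*(-21))/8 = -9/8 + (⅛)*7476 = -9/8 + 1869/2 = 7467/8 ≈ 933.38)
(V - 8524) + (6312 - 242*C(r, 0)) = (7467/8 - 8524) + (6312 - 242*0²) = -60725/8 + (6312 - 242*0) = -60725/8 + (6312 - 1*0) = -60725/8 + (6312 + 0) = -60725/8 + 6312 = -10229/8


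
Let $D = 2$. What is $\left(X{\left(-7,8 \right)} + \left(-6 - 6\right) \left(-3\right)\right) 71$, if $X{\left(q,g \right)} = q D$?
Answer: $1562$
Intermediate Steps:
$X{\left(q,g \right)} = 2 q$ ($X{\left(q,g \right)} = q 2 = 2 q$)
$\left(X{\left(-7,8 \right)} + \left(-6 - 6\right) \left(-3\right)\right) 71 = \left(2 \left(-7\right) + \left(-6 - 6\right) \left(-3\right)\right) 71 = \left(-14 - -36\right) 71 = \left(-14 + 36\right) 71 = 22 \cdot 71 = 1562$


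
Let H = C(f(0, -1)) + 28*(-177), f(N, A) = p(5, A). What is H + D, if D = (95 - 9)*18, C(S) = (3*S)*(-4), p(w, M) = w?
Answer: -3468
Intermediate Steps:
f(N, A) = 5
C(S) = -12*S
H = -5016 (H = -12*5 + 28*(-177) = -60 - 4956 = -5016)
D = 1548 (D = 86*18 = 1548)
H + D = -5016 + 1548 = -3468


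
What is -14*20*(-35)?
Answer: 9800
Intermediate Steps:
-14*20*(-35) = -280*(-35) = 9800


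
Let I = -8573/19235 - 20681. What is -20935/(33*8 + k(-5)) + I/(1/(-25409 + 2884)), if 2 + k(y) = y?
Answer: 460575600891335/988679 ≈ 4.6585e+8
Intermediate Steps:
k(y) = -2 + y
I = -397807608/19235 (I = -8573*1/19235 - 20681 = -8573/19235 - 20681 = -397807608/19235 ≈ -20681.)
-20935/(33*8 + k(-5)) + I/(1/(-25409 + 2884)) = -20935/(33*8 + (-2 - 5)) - 397807608/(19235*(1/(-25409 + 2884))) = -20935/(264 - 7) - 397807608/(19235*(1/(-22525))) = -20935/257 - 397807608/(19235*(-1/22525)) = -20935*1/257 - 397807608/19235*(-22525) = -20935/257 + 1792123274040/3847 = 460575600891335/988679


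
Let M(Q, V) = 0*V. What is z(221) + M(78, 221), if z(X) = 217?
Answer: 217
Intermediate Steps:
M(Q, V) = 0
z(221) + M(78, 221) = 217 + 0 = 217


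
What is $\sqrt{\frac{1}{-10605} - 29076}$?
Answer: $\frac{i \sqrt{3270062153505}}{10605} \approx 170.52 i$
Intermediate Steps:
$\sqrt{\frac{1}{-10605} - 29076} = \sqrt{- \frac{1}{10605} - 29076} = \sqrt{- \frac{308350981}{10605}} = \frac{i \sqrt{3270062153505}}{10605}$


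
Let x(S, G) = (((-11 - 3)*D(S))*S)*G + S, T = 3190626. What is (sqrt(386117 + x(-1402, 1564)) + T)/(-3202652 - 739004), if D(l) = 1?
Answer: -1595313/1970828 - sqrt(31082907)/3941656 ≈ -0.81088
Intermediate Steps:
x(S, G) = S - 14*G*S (x(S, G) = (((-11 - 3)*1)*S)*G + S = ((-14*1)*S)*G + S = (-14*S)*G + S = -14*G*S + S = S - 14*G*S)
(sqrt(386117 + x(-1402, 1564)) + T)/(-3202652 - 739004) = (sqrt(386117 - 1402*(1 - 14*1564)) + 3190626)/(-3202652 - 739004) = (sqrt(386117 - 1402*(1 - 21896)) + 3190626)/(-3941656) = (sqrt(386117 - 1402*(-21895)) + 3190626)*(-1/3941656) = (sqrt(386117 + 30696790) + 3190626)*(-1/3941656) = (sqrt(31082907) + 3190626)*(-1/3941656) = (3190626 + sqrt(31082907))*(-1/3941656) = -1595313/1970828 - sqrt(31082907)/3941656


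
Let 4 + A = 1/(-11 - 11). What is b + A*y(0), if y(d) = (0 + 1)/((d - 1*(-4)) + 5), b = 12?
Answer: 2287/198 ≈ 11.551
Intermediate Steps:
y(d) = 1/(9 + d) (y(d) = 1/((d + 4) + 5) = 1/((4 + d) + 5) = 1/(9 + d))
A = -89/22 (A = -4 + 1/(-11 - 11) = -4 + 1/(-22) = -4 - 1/22 = -89/22 ≈ -4.0455)
b + A*y(0) = 12 - 89/(22*(9 + 0)) = 12 - 89/22/9 = 12 - 89/22*1/9 = 12 - 89/198 = 2287/198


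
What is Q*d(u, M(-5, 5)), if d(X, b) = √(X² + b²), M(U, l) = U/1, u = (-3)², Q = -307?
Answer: -307*√106 ≈ -3160.8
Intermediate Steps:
u = 9
M(U, l) = U (M(U, l) = U*1 = U)
Q*d(u, M(-5, 5)) = -307*√(9² + (-5)²) = -307*√(81 + 25) = -307*√106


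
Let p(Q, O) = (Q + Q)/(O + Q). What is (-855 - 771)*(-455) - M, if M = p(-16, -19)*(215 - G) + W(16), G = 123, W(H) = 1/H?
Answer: 414257661/560 ≈ 7.3975e+5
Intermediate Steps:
p(Q, O) = 2*Q/(O + Q) (p(Q, O) = (2*Q)/(O + Q) = 2*Q/(O + Q))
M = 47139/560 (M = (2*(-16)/(-19 - 16))*(215 - 1*123) + 1/16 = (2*(-16)/(-35))*(215 - 123) + 1/16 = (2*(-16)*(-1/35))*92 + 1/16 = (32/35)*92 + 1/16 = 2944/35 + 1/16 = 47139/560 ≈ 84.177)
(-855 - 771)*(-455) - M = (-855 - 771)*(-455) - 1*47139/560 = -1626*(-455) - 47139/560 = 739830 - 47139/560 = 414257661/560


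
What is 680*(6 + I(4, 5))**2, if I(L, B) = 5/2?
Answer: 49130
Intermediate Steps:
I(L, B) = 5/2 (I(L, B) = 5*(1/2) = 5/2)
680*(6 + I(4, 5))**2 = 680*(6 + 5/2)**2 = 680*(17/2)**2 = 680*(289/4) = 49130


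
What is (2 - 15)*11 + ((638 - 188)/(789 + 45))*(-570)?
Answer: -62627/139 ≈ -450.55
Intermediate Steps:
(2 - 15)*11 + ((638 - 188)/(789 + 45))*(-570) = -13*11 + (450/834)*(-570) = -143 + (450*(1/834))*(-570) = -143 + (75/139)*(-570) = -143 - 42750/139 = -62627/139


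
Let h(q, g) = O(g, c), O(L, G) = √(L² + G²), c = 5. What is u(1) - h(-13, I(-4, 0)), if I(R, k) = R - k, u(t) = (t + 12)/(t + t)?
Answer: 13/2 - √41 ≈ 0.096876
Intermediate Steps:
u(t) = (12 + t)/(2*t) (u(t) = (12 + t)/((2*t)) = (12 + t)*(1/(2*t)) = (12 + t)/(2*t))
O(L, G) = √(G² + L²)
h(q, g) = √(25 + g²) (h(q, g) = √(5² + g²) = √(25 + g²))
u(1) - h(-13, I(-4, 0)) = (½)*(12 + 1)/1 - √(25 + (-4 - 1*0)²) = (½)*1*13 - √(25 + (-4 + 0)²) = 13/2 - √(25 + (-4)²) = 13/2 - √(25 + 16) = 13/2 - √41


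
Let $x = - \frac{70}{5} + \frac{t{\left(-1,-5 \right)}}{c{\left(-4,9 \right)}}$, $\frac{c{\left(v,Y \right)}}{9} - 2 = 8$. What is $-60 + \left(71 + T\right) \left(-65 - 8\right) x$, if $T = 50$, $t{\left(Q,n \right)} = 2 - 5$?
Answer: $\frac{3716893}{30} \approx 1.239 \cdot 10^{5}$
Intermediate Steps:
$t{\left(Q,n \right)} = -3$ ($t{\left(Q,n \right)} = 2 - 5 = -3$)
$c{\left(v,Y \right)} = 90$ ($c{\left(v,Y \right)} = 18 + 9 \cdot 8 = 18 + 72 = 90$)
$x = - \frac{421}{30}$ ($x = - \frac{70}{5} - \frac{3}{90} = \left(-70\right) \frac{1}{5} - \frac{1}{30} = -14 - \frac{1}{30} = - \frac{421}{30} \approx -14.033$)
$-60 + \left(71 + T\right) \left(-65 - 8\right) x = -60 + \left(71 + 50\right) \left(-65 - 8\right) \left(- \frac{421}{30}\right) = -60 + 121 \left(-73\right) \left(- \frac{421}{30}\right) = -60 - - \frac{3718693}{30} = -60 + \frac{3718693}{30} = \frac{3716893}{30}$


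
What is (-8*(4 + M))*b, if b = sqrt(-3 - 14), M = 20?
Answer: -192*I*sqrt(17) ≈ -791.64*I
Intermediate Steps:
b = I*sqrt(17) (b = sqrt(-17) = I*sqrt(17) ≈ 4.1231*I)
(-8*(4 + M))*b = (-8*(4 + 20))*(I*sqrt(17)) = (-8*24)*(I*sqrt(17)) = -192*I*sqrt(17)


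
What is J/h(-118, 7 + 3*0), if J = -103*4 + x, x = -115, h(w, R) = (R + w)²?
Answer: -527/12321 ≈ -0.042773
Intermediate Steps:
J = -527 (J = -103*4 - 115 = -412 - 115 = -527)
J/h(-118, 7 + 3*0) = -527/((7 + 3*0) - 118)² = -527/((7 + 0) - 118)² = -527/(7 - 118)² = -527/((-111)²) = -527/12321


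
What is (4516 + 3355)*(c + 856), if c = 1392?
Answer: 17694008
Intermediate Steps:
(4516 + 3355)*(c + 856) = (4516 + 3355)*(1392 + 856) = 7871*2248 = 17694008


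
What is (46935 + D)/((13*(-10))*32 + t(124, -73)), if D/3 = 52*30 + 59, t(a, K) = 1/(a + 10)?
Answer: -2313376/185813 ≈ -12.450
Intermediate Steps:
t(a, K) = 1/(10 + a)
D = 4857 (D = 3*(52*30 + 59) = 3*(1560 + 59) = 3*1619 = 4857)
(46935 + D)/((13*(-10))*32 + t(124, -73)) = (46935 + 4857)/((13*(-10))*32 + 1/(10 + 124)) = 51792/(-130*32 + 1/134) = 51792/(-4160 + 1/134) = 51792/(-557439/134) = 51792*(-134/557439) = -2313376/185813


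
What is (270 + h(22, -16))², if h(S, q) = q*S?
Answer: 6724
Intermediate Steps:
h(S, q) = S*q
(270 + h(22, -16))² = (270 + 22*(-16))² = (270 - 352)² = (-82)² = 6724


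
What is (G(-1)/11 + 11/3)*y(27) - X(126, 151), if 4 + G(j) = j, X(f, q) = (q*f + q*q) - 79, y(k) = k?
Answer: -458274/11 ≈ -41661.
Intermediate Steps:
X(f, q) = -79 + q² + f*q (X(f, q) = (f*q + q²) - 79 = (q² + f*q) - 79 = -79 + q² + f*q)
G(j) = -4 + j
(G(-1)/11 + 11/3)*y(27) - X(126, 151) = ((-4 - 1)/11 + 11/3)*27 - (-79 + 151² + 126*151) = (-5*1/11 + 11*(⅓))*27 - (-79 + 22801 + 19026) = (-5/11 + 11/3)*27 - 1*41748 = (106/33)*27 - 41748 = 954/11 - 41748 = -458274/11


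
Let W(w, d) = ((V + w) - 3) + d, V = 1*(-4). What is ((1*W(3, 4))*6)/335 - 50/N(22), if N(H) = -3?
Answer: 50/3 ≈ 16.667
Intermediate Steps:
V = -4
W(w, d) = -7 + d + w (W(w, d) = ((-4 + w) - 3) + d = (-7 + w) + d = -7 + d + w)
((1*W(3, 4))*6)/335 - 50/N(22) = ((1*(-7 + 4 + 3))*6)/335 - 50/(-3) = ((1*0)*6)*(1/335) - 50*(-⅓) = (0*6)*(1/335) + 50/3 = 0*(1/335) + 50/3 = 0 + 50/3 = 50/3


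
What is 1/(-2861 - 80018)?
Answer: -1/82879 ≈ -1.2066e-5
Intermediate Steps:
1/(-2861 - 80018) = 1/(-82879) = -1/82879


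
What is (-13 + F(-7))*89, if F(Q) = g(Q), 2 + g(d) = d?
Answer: -1958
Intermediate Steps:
g(d) = -2 + d
F(Q) = -2 + Q
(-13 + F(-7))*89 = (-13 + (-2 - 7))*89 = (-13 - 9)*89 = -22*89 = -1958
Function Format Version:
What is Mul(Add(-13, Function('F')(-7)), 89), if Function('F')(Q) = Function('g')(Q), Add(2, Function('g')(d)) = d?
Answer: -1958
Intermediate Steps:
Function('g')(d) = Add(-2, d)
Function('F')(Q) = Add(-2, Q)
Mul(Add(-13, Function('F')(-7)), 89) = Mul(Add(-13, Add(-2, -7)), 89) = Mul(Add(-13, -9), 89) = Mul(-22, 89) = -1958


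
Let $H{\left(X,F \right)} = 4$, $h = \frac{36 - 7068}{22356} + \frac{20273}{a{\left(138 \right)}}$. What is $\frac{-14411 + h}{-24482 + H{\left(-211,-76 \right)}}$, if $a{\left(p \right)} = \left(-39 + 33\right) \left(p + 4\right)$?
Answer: $\frac{7637500769}{12951113976} \approx 0.58972$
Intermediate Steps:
$a{\left(p \right)} = -24 - 6 p$ ($a{\left(p \right)} = - 6 \left(4 + p\right) = -24 - 6 p$)
$h = - \frac{12755957}{529092}$ ($h = \frac{36 - 7068}{22356} + \frac{20273}{-24 - 828} = \left(36 - 7068\right) \frac{1}{22356} + \frac{20273}{-24 - 828} = \left(-7032\right) \frac{1}{22356} + \frac{20273}{-852} = - \frac{586}{1863} + 20273 \left(- \frac{1}{852}\right) = - \frac{586}{1863} - \frac{20273}{852} = - \frac{12755957}{529092} \approx -24.109$)
$\frac{-14411 + h}{-24482 + H{\left(-211,-76 \right)}} = \frac{-14411 - \frac{12755957}{529092}}{-24482 + 4} = - \frac{7637500769}{529092 \left(-24478\right)} = \left(- \frac{7637500769}{529092}\right) \left(- \frac{1}{24478}\right) = \frac{7637500769}{12951113976}$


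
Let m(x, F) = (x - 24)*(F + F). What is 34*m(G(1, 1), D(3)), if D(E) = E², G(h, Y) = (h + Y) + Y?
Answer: -12852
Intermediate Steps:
G(h, Y) = h + 2*Y (G(h, Y) = (Y + h) + Y = h + 2*Y)
m(x, F) = 2*F*(-24 + x) (m(x, F) = (-24 + x)*(2*F) = 2*F*(-24 + x))
34*m(G(1, 1), D(3)) = 34*(2*3²*(-24 + (1 + 2*1))) = 34*(2*9*(-24 + (1 + 2))) = 34*(2*9*(-24 + 3)) = 34*(2*9*(-21)) = 34*(-378) = -12852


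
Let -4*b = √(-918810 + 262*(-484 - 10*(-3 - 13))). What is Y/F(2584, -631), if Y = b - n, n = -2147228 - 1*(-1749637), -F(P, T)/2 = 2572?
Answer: -397591/5144 + 3*I*√111522/20576 ≈ -77.292 + 0.04869*I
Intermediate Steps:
F(P, T) = -5144 (F(P, T) = -2*2572 = -5144)
b = -3*I*√111522/4 (b = -√(-918810 + 262*(-484 - 10*(-3 - 13)))/4 = -√(-918810 + 262*(-484 - 10*(-16)))/4 = -√(-918810 + 262*(-484 + 160))/4 = -√(-918810 + 262*(-324))/4 = -√(-918810 - 84888)/4 = -3*I*√111522/4 ≈ -250.46*I)
n = -397591 (n = -2147228 + 1749637 = -397591)
Y = 397591 - 3*I*√111522/4 (Y = -3*I*√111522/4 - 1*(-397591) = -3*I*√111522/4 + 397591 = 397591 - 3*I*√111522/4 ≈ 3.9759e+5 - 250.46*I)
Y/F(2584, -631) = (397591 - 3*I*√111522/4)/(-5144) = (397591 - 3*I*√111522/4)*(-1/5144) = -397591/5144 + 3*I*√111522/20576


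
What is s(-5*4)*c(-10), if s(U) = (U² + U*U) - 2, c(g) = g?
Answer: -7980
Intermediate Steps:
s(U) = -2 + 2*U² (s(U) = (U² + U²) - 2 = 2*U² - 2 = -2 + 2*U²)
s(-5*4)*c(-10) = (-2 + 2*(-5*4)²)*(-10) = (-2 + 2*(-20)²)*(-10) = (-2 + 2*400)*(-10) = (-2 + 800)*(-10) = 798*(-10) = -7980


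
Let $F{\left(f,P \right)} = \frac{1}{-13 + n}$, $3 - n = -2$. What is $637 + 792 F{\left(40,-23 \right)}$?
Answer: $538$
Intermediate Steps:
$n = 5$ ($n = 3 - -2 = 3 + 2 = 5$)
$F{\left(f,P \right)} = - \frac{1}{8}$ ($F{\left(f,P \right)} = \frac{1}{-13 + 5} = \frac{1}{-8} = - \frac{1}{8}$)
$637 + 792 F{\left(40,-23 \right)} = 637 + 792 \left(- \frac{1}{8}\right) = 637 - 99 = 538$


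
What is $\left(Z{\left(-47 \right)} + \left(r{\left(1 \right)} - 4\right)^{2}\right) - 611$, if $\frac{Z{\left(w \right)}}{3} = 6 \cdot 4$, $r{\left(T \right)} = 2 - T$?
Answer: $-530$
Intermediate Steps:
$Z{\left(w \right)} = 72$ ($Z{\left(w \right)} = 3 \cdot 6 \cdot 4 = 3 \cdot 24 = 72$)
$\left(Z{\left(-47 \right)} + \left(r{\left(1 \right)} - 4\right)^{2}\right) - 611 = \left(72 + \left(\left(2 - 1\right) - 4\right)^{2}\right) - 611 = \left(72 + \left(1 - 4\right)^{2}\right) - 611 = \left(72 + \left(-3\right)^{2}\right) - 611 = \left(72 + 9\right) - 611 = 81 - 611 = -530$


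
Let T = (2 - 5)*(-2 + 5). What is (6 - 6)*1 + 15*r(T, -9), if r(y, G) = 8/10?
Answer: 12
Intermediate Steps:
T = -9 (T = -3*3 = -9)
r(y, G) = ⅘ (r(y, G) = 8*(⅒) = ⅘)
(6 - 6)*1 + 15*r(T, -9) = (6 - 6)*1 + 15*(⅘) = 0*1 + 12 = 0 + 12 = 12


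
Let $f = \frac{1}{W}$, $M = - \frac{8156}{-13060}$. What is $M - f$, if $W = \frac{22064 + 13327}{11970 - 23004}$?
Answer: $\frac{36062753}{38517205} \approx 0.93628$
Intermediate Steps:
$W = - \frac{11797}{3678}$ ($W = \frac{35391}{11970 - 23004} = \frac{35391}{-11034} = 35391 \left(- \frac{1}{11034}\right) = - \frac{11797}{3678} \approx -3.2075$)
$M = \frac{2039}{3265}$ ($M = \left(-8156\right) \left(- \frac{1}{13060}\right) = \frac{2039}{3265} \approx 0.6245$)
$f = - \frac{3678}{11797}$ ($f = \frac{1}{- \frac{11797}{3678}} = - \frac{3678}{11797} \approx -0.31177$)
$M - f = \frac{2039}{3265} - - \frac{3678}{11797} = \frac{2039}{3265} + \frac{3678}{11797} = \frac{36062753}{38517205}$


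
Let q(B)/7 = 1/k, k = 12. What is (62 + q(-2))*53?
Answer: 39803/12 ≈ 3316.9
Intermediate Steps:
q(B) = 7/12
(62 + q(-2))*53 = (62 + 7/12)*53 = (751/12)*53 = 39803/12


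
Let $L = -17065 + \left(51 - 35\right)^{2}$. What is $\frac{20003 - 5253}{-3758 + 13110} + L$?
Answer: $- \frac{78591509}{4676} \approx -16807.0$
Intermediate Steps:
$L = -16809$ ($L = -17065 + 16^{2} = -17065 + 256 = -16809$)
$\frac{20003 - 5253}{-3758 + 13110} + L = \frac{20003 - 5253}{-3758 + 13110} - 16809 = \frac{14750}{9352} - 16809 = 14750 \cdot \frac{1}{9352} - 16809 = \frac{7375}{4676} - 16809 = - \frac{78591509}{4676}$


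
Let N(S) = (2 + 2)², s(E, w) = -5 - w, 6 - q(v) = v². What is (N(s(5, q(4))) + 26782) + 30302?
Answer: 57100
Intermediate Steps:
q(v) = 6 - v²
N(S) = 16 (N(S) = 4² = 16)
(N(s(5, q(4))) + 26782) + 30302 = (16 + 26782) + 30302 = 26798 + 30302 = 57100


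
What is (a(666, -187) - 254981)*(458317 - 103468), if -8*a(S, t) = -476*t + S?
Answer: -377830085787/4 ≈ -9.4458e+10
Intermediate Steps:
a(S, t) = -S/8 + 119*t/2 (a(S, t) = -(-476*t + S)/8 = -(S - 476*t)/8 = -S/8 + 119*t/2)
(a(666, -187) - 254981)*(458317 - 103468) = ((-1/8*666 + (119/2)*(-187)) - 254981)*(458317 - 103468) = ((-333/4 - 22253/2) - 254981)*354849 = (-44839/4 - 254981)*354849 = -1064763/4*354849 = -377830085787/4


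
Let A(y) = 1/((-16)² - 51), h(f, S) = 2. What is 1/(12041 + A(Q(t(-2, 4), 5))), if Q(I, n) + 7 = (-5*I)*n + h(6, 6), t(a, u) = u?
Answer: 205/2468406 ≈ 8.3050e-5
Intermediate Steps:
Q(I, n) = -5 - 5*I*n (Q(I, n) = -7 + ((-5*I)*n + 2) = -7 + (-5*I*n + 2) = -7 + (2 - 5*I*n) = -5 - 5*I*n)
A(y) = 1/205 (A(y) = 1/(256 - 51) = 1/205)
1/(12041 + A(Q(t(-2, 4), 5))) = 1/(12041 + 1/205) = 1/(2468406/205) = 205/2468406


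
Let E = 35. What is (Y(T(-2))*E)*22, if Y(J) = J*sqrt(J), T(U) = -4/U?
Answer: 1540*sqrt(2) ≈ 2177.9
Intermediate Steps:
Y(J) = J**(3/2)
(Y(T(-2))*E)*22 = ((-4/(-2))**(3/2)*35)*22 = ((-4*(-1/2))**(3/2)*35)*22 = (2**(3/2)*35)*22 = ((2*sqrt(2))*35)*22 = (70*sqrt(2))*22 = 1540*sqrt(2)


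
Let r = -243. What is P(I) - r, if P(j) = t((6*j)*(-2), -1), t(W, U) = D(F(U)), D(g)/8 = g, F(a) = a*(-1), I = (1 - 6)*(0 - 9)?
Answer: 251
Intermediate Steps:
I = 45 (I = -5*(-9) = 45)
F(a) = -a
D(g) = 8*g
t(W, U) = -8*U (t(W, U) = 8*(-U) = -8*U)
P(j) = 8 (P(j) = -8*(-1) = 8)
P(I) - r = 8 - 1*(-243) = 8 + 243 = 251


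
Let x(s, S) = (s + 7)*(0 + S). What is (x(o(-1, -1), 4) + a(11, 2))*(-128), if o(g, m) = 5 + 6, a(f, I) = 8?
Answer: -10240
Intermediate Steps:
o(g, m) = 11
x(s, S) = S*(7 + s) (x(s, S) = (7 + s)*S = S*(7 + s))
(x(o(-1, -1), 4) + a(11, 2))*(-128) = (4*(7 + 11) + 8)*(-128) = (4*18 + 8)*(-128) = (72 + 8)*(-128) = 80*(-128) = -10240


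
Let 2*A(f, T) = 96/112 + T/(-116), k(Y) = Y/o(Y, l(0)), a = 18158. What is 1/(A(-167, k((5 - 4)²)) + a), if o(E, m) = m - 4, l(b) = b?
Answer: 6496/117957159 ≈ 5.5071e-5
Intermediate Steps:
o(E, m) = -4 + m
k(Y) = -Y/4 (k(Y) = Y/(-4 + 0) = Y/(-4) = Y*(-¼) = -Y/4)
A(f, T) = 3/7 - T/232 (A(f, T) = (96/112 + T/(-116))/2 = (96*(1/112) + T*(-1/116))/2 = (6/7 - T/116)/2 = 3/7 - T/232)
1/(A(-167, k((5 - 4)²)) + a) = 1/((3/7 - (-1)*(5 - 4)²/928) + 18158) = 1/((3/7 - (-1)*1²/928) + 18158) = 1/((3/7 - (-1)/928) + 18158) = 1/((3/7 - 1/232*(-¼)) + 18158) = 1/((3/7 + 1/928) + 18158) = 1/(2791/6496 + 18158) = 1/(117957159/6496) = 6496/117957159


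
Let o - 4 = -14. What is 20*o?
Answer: -200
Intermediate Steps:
o = -10 (o = 4 - 14 = -10)
20*o = 20*(-10) = -200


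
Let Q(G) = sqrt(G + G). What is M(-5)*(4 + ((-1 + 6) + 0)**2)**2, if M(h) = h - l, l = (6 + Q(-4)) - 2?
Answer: -7569 - 1682*I*sqrt(2) ≈ -7569.0 - 2378.7*I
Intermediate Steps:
Q(G) = sqrt(2)*sqrt(G) (Q(G) = sqrt(2*G) = sqrt(2)*sqrt(G))
l = 4 + 2*I*sqrt(2) (l = (6 + sqrt(2)*sqrt(-4)) - 2 = (6 + sqrt(2)*(2*I)) - 2 = (6 + 2*I*sqrt(2)) - 2 = 4 + 2*I*sqrt(2) ≈ 4.0 + 2.8284*I)
M(h) = -4 + h - 2*I*sqrt(2) (M(h) = h - (4 + 2*I*sqrt(2)) = h + (-4 - 2*I*sqrt(2)) = -4 + h - 2*I*sqrt(2))
M(-5)*(4 + ((-1 + 6) + 0)**2)**2 = (-4 - 5 - 2*I*sqrt(2))*(4 + ((-1 + 6) + 0)**2)**2 = (-9 - 2*I*sqrt(2))*(4 + (5 + 0)**2)**2 = (-9 - 2*I*sqrt(2))*(4 + 5**2)**2 = (-9 - 2*I*sqrt(2))*(4 + 25)**2 = (-9 - 2*I*sqrt(2))*29**2 = (-9 - 2*I*sqrt(2))*841 = -7569 - 1682*I*sqrt(2)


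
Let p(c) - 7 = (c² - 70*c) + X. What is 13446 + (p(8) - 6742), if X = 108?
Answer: 6323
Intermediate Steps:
p(c) = 115 + c² - 70*c (p(c) = 7 + ((c² - 70*c) + 108) = 7 + (108 + c² - 70*c) = 115 + c² - 70*c)
13446 + (p(8) - 6742) = 13446 + ((115 + 8² - 70*8) - 6742) = 13446 + ((115 + 64 - 560) - 6742) = 13446 + (-381 - 6742) = 13446 - 7123 = 6323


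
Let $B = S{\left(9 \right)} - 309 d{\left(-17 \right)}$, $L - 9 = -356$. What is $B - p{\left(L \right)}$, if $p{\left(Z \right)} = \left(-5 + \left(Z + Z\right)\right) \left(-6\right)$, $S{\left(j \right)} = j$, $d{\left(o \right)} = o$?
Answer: $1068$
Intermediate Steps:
$L = -347$ ($L = 9 - 356 = -347$)
$p{\left(Z \right)} = 30 - 12 Z$ ($p{\left(Z \right)} = \left(-5 + 2 Z\right) \left(-6\right) = 30 - 12 Z$)
$B = 5262$ ($B = 9 - -5253 = 9 + 5253 = 5262$)
$B - p{\left(L \right)} = 5262 - \left(30 - -4164\right) = 5262 - \left(30 + 4164\right) = 5262 - 4194 = 1068$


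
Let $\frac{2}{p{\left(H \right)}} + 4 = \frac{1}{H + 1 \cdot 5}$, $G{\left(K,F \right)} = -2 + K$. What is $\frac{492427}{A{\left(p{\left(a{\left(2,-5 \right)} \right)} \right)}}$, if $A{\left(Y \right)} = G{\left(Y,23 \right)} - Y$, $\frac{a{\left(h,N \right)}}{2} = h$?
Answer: $- \frac{492427}{2} \approx -2.4621 \cdot 10^{5}$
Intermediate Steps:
$a{\left(h,N \right)} = 2 h$
$p{\left(H \right)} = \frac{2}{-4 + \frac{1}{5 + H}}$ ($p{\left(H \right)} = \frac{2}{-4 + \frac{1}{H + 1 \cdot 5}} = \frac{2}{-4 + \frac{1}{H + 5}} = \frac{2}{-4 + \frac{1}{5 + H}}$)
$A{\left(Y \right)} = -2$ ($A{\left(Y \right)} = \left(-2 + Y\right) - Y = -2$)
$\frac{492427}{A{\left(p{\left(a{\left(2,-5 \right)} \right)} \right)}} = \frac{492427}{-2} = 492427 \left(- \frac{1}{2}\right) = - \frac{492427}{2}$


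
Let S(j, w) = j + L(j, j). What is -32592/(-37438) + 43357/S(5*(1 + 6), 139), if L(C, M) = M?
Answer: 812740403/1310330 ≈ 620.26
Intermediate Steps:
S(j, w) = 2*j (S(j, w) = j + j = 2*j)
-32592/(-37438) + 43357/S(5*(1 + 6), 139) = -32592/(-37438) + 43357/((2*(5*(1 + 6)))) = -32592*(-1/37438) + 43357/((2*(5*7))) = 16296/18719 + 43357/((2*35)) = 16296/18719 + 43357/70 = 812740403/1310330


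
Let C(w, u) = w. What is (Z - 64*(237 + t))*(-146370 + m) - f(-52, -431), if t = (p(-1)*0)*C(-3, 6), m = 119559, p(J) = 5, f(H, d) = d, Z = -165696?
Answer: 4849145135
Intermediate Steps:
t = 0 (t = (5*0)*(-3) = 0*(-3) = 0)
(Z - 64*(237 + t))*(-146370 + m) - f(-52, -431) = (-165696 - 64*(237 + 0))*(-146370 + 119559) - 1*(-431) = (-165696 - 64*237)*(-26811) + 431 = (-165696 - 15168)*(-26811) + 431 = -180864*(-26811) + 431 = 4849144704 + 431 = 4849145135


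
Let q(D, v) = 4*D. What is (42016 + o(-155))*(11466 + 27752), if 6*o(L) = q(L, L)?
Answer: 4931192884/3 ≈ 1.6437e+9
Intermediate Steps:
o(L) = 2*L/3 (o(L) = (4*L)/6 = 2*L/3)
(42016 + o(-155))*(11466 + 27752) = (42016 + (⅔)*(-155))*(11466 + 27752) = (42016 - 310/3)*39218 = (125738/3)*39218 = 4931192884/3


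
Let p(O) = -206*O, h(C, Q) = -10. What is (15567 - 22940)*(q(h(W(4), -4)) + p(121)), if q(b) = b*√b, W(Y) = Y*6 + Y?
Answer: 183779398 + 73730*I*√10 ≈ 1.8378e+8 + 2.3315e+5*I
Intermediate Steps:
W(Y) = 7*Y (W(Y) = 6*Y + Y = 7*Y)
q(b) = b^(3/2)
(15567 - 22940)*(q(h(W(4), -4)) + p(121)) = (15567 - 22940)*((-10)^(3/2) - 206*121) = -7373*(-10*I*√10 - 24926) = -7373*(-24926 - 10*I*√10) = 183779398 + 73730*I*√10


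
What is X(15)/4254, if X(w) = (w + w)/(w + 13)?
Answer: 5/19852 ≈ 0.00025186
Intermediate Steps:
X(w) = 2*w/(13 + w) (X(w) = (2*w)/(13 + w) = 2*w/(13 + w))
X(15)/4254 = (2*15/(13 + 15))/4254 = (2*15/28)*(1/4254) = (2*15*(1/28))*(1/4254) = (15/14)*(1/4254) = 5/19852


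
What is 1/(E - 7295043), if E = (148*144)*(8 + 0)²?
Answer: -1/5931075 ≈ -1.6860e-7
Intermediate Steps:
E = 1363968 (E = 21312*8² = 21312*64 = 1363968)
1/(E - 7295043) = 1/(1363968 - 7295043) = 1/(-5931075) = -1/5931075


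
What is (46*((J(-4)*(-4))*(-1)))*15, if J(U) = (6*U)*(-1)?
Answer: 66240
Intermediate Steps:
J(U) = -6*U
(46*((J(-4)*(-4))*(-1)))*15 = (46*((-6*(-4)*(-4))*(-1)))*15 = (46*((24*(-4))*(-1)))*15 = (46*(-96*(-1)))*15 = (46*96)*15 = 4416*15 = 66240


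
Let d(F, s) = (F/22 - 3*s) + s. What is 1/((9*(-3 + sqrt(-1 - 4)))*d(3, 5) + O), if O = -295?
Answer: -6941/9734603 + 21483*I*sqrt(5)/9734603 ≈ -0.00071302 + 0.0049347*I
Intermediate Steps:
d(F, s) = -2*s + F/22 (d(F, s) = (F/22 - 3*s) + s = (-3*s + F/22) + s = -2*s + F/22)
1/((9*(-3 + sqrt(-1 - 4)))*d(3, 5) + O) = 1/((9*(-3 + sqrt(-1 - 4)))*(-2*5 + (1/22)*3) - 295) = 1/((9*(-3 + sqrt(-5)))*(-10 + 3/22) - 295) = 1/((9*(-3 + I*sqrt(5)))*(-217/22) - 295) = 1/((-27 + 9*I*sqrt(5))*(-217/22) - 295) = 1/((5859/22 - 1953*I*sqrt(5)/22) - 295) = 1/(-631/22 - 1953*I*sqrt(5)/22)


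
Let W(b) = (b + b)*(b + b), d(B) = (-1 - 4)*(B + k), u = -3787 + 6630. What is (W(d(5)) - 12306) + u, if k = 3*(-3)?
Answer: -7863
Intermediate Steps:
u = 2843
k = -9
d(B) = 45 - 5*B (d(B) = (-1 - 4)*(B - 9) = -5*(-9 + B) = 45 - 5*B)
W(b) = 4*b**2 (W(b) = (2*b)*(2*b) = 4*b**2)
(W(d(5)) - 12306) + u = (4*(45 - 5*5)**2 - 12306) + 2843 = (4*(45 - 25)**2 - 12306) + 2843 = (4*20**2 - 12306) + 2843 = (4*400 - 12306) + 2843 = (1600 - 12306) + 2843 = -10706 + 2843 = -7863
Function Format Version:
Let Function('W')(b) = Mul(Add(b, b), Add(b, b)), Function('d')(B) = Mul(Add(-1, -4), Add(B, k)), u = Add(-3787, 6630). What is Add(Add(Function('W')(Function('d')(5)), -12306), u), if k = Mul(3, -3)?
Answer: -7863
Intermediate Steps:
u = 2843
k = -9
Function('d')(B) = Add(45, Mul(-5, B)) (Function('d')(B) = Mul(Add(-1, -4), Add(B, -9)) = Mul(-5, Add(-9, B)) = Add(45, Mul(-5, B)))
Function('W')(b) = Mul(4, Pow(b, 2)) (Function('W')(b) = Mul(Mul(2, b), Mul(2, b)) = Mul(4, Pow(b, 2)))
Add(Add(Function('W')(Function('d')(5)), -12306), u) = Add(Add(Mul(4, Pow(Add(45, Mul(-5, 5)), 2)), -12306), 2843) = Add(Add(Mul(4, Pow(Add(45, -25), 2)), -12306), 2843) = Add(Add(Mul(4, Pow(20, 2)), -12306), 2843) = Add(Add(Mul(4, 400), -12306), 2843) = Add(Add(1600, -12306), 2843) = Add(-10706, 2843) = -7863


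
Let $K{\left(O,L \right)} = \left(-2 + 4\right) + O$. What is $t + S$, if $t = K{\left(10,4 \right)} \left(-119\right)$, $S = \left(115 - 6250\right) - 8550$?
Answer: $-16113$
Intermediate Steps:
$K{\left(O,L \right)} = 2 + O$
$S = -14685$ ($S = -6135 - 8550 = -14685$)
$t = -1428$ ($t = \left(2 + 10\right) \left(-119\right) = 12 \left(-119\right) = -1428$)
$t + S = -1428 - 14685 = -16113$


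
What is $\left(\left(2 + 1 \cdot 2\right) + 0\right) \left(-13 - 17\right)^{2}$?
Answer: $3600$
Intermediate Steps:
$\left(\left(2 + 1 \cdot 2\right) + 0\right) \left(-13 - 17\right)^{2} = \left(\left(2 + 2\right) + 0\right) \left(-30\right)^{2} = \left(4 + 0\right) 900 = 4 \cdot 900 = 3600$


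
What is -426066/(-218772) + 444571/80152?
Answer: 10950810737/1461251112 ≈ 7.4941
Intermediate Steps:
-426066/(-218772) + 444571/80152 = -426066*(-1/218772) + 444571*(1/80152) = 71011/36462 + 444571/80152 = 10950810737/1461251112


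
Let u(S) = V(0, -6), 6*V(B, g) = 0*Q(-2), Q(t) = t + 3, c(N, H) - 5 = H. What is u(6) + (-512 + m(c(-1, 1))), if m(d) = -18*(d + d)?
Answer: -728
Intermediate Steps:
c(N, H) = 5 + H
Q(t) = 3 + t
V(B, g) = 0 (V(B, g) = (0*(3 - 2))/6 = (0*1)/6 = (1/6)*0 = 0)
m(d) = -36*d
u(S) = 0
u(6) + (-512 + m(c(-1, 1))) = 0 + (-512 - 36*(5 + 1)) = 0 + (-512 - 36*6) = 0 + (-512 - 216) = 0 - 728 = -728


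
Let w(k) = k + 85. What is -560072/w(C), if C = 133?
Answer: -280036/109 ≈ -2569.1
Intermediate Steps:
w(k) = 85 + k
-560072/w(C) = -560072/(85 + 133) = -560072/218 = -560072*1/218 = -280036/109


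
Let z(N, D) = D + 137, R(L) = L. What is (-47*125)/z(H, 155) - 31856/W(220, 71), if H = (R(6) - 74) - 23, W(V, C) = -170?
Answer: 4151601/24820 ≈ 167.27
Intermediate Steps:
H = -91 (H = (6 - 74) - 23 = -68 - 23 = -91)
z(N, D) = 137 + D
(-47*125)/z(H, 155) - 31856/W(220, 71) = (-47*125)/(137 + 155) - 31856/(-170) = -5875/292 - 31856*(-1/170) = -5875*1/292 + 15928/85 = -5875/292 + 15928/85 = 4151601/24820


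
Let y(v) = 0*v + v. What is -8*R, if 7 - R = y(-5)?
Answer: -96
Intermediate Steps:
y(v) = v (y(v) = 0 + v = v)
R = 12 (R = 7 - 1*(-5) = 7 + 5 = 12)
-8*R = -8*12 = -96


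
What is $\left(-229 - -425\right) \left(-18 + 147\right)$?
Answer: $25284$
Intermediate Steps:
$\left(-229 - -425\right) \left(-18 + 147\right) = \left(-229 + 425\right) 129 = 196 \cdot 129 = 25284$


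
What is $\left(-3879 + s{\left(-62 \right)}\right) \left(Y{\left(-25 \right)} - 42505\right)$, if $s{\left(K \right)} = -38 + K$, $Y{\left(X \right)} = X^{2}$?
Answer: $166640520$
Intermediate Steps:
$\left(-3879 + s{\left(-62 \right)}\right) \left(Y{\left(-25 \right)} - 42505\right) = \left(-3879 - 100\right) \left(\left(-25\right)^{2} - 42505\right) = \left(-3879 - 100\right) \left(625 - 42505\right) = \left(-3979\right) \left(-41880\right) = 166640520$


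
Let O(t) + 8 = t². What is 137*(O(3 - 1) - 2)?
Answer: -822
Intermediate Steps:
O(t) = -8 + t²
137*(O(3 - 1) - 2) = 137*((-8 + (3 - 1)²) - 2) = 137*((-8 + 2²) - 2) = 137*((-8 + 4) - 2) = 137*(-4 - 2) = 137*(-6) = -822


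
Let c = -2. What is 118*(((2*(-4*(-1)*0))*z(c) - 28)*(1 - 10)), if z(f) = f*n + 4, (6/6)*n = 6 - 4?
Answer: 29736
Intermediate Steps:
n = 2 (n = 6 - 4 = 2)
z(f) = 4 + 2*f (z(f) = f*2 + 4 = 2*f + 4 = 4 + 2*f)
118*(((2*(-4*(-1)*0))*z(c) - 28)*(1 - 10)) = 118*(((2*(-4*(-1)*0))*(4 + 2*(-2)) - 28)*(1 - 10)) = 118*(((2*(4*0))*(4 - 4) - 28)*(-9)) = 118*(((2*0)*0 - 28)*(-9)) = 118*((0*0 - 28)*(-9)) = 118*((0 - 28)*(-9)) = 118*(-28*(-9)) = 118*252 = 29736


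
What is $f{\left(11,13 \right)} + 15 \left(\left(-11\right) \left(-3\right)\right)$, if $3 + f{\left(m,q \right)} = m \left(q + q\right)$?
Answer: $778$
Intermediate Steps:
$f{\left(m,q \right)} = -3 + 2 m q$ ($f{\left(m,q \right)} = -3 + m \left(q + q\right) = -3 + m 2 q = -3 + 2 m q$)
$f{\left(11,13 \right)} + 15 \left(\left(-11\right) \left(-3\right)\right) = \left(-3 + 2 \cdot 11 \cdot 13\right) + 15 \left(\left(-11\right) \left(-3\right)\right) = \left(-3 + 286\right) + 15 \cdot 33 = 283 + 495 = 778$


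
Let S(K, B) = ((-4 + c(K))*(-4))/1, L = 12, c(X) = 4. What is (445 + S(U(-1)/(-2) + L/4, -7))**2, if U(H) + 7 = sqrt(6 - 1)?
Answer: 198025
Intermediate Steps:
U(H) = -7 + sqrt(5) (U(H) = -7 + sqrt(6 - 1) = -7 + sqrt(5))
S(K, B) = 0 (S(K, B) = ((-4 + 4)*(-4))/1 = (0*(-4))*1 = 0*1 = 0)
(445 + S(U(-1)/(-2) + L/4, -7))**2 = (445 + 0)**2 = 445**2 = 198025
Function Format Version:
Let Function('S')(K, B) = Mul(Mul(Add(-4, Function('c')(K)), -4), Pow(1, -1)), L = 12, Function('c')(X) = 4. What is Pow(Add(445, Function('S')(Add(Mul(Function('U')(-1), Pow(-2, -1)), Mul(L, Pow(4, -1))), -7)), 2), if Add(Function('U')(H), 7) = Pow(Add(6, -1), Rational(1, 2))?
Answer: 198025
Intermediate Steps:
Function('U')(H) = Add(-7, Pow(5, Rational(1, 2))) (Function('U')(H) = Add(-7, Pow(Add(6, -1), Rational(1, 2))) = Add(-7, Pow(5, Rational(1, 2))))
Function('S')(K, B) = 0 (Function('S')(K, B) = Mul(Mul(Add(-4, 4), -4), Pow(1, -1)) = Mul(Mul(0, -4), 1) = Mul(0, 1) = 0)
Pow(Add(445, Function('S')(Add(Mul(Function('U')(-1), Pow(-2, -1)), Mul(L, Pow(4, -1))), -7)), 2) = Pow(Add(445, 0), 2) = Pow(445, 2) = 198025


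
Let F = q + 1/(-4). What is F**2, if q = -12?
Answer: 2401/16 ≈ 150.06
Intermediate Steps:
F = -49/4 (F = -12 + 1/(-4) = -12 - 1/4 = -49/4 ≈ -12.250)
F**2 = (-49/4)**2 = 2401/16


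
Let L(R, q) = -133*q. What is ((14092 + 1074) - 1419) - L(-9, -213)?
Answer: -14582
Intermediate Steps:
((14092 + 1074) - 1419) - L(-9, -213) = ((14092 + 1074) - 1419) - (-133)*(-213) = (15166 - 1419) - 1*28329 = 13747 - 28329 = -14582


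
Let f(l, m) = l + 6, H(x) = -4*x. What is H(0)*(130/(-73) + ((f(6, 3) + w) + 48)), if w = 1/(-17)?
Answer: 0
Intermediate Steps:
f(l, m) = 6 + l
w = -1/17 ≈ -0.058824
H(0)*(130/(-73) + ((f(6, 3) + w) + 48)) = (-4*0)*(130/(-73) + (((6 + 6) - 1/17) + 48)) = 0*(130*(-1/73) + ((12 - 1/17) + 48)) = 0*(-130/73 + (203/17 + 48)) = 0*(-130/73 + 1019/17) = 0*(72177/1241) = 0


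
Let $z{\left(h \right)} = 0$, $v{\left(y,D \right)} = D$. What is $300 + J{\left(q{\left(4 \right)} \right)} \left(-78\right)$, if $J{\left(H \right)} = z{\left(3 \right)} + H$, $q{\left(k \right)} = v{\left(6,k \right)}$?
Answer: $-12$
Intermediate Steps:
$q{\left(k \right)} = k$
$J{\left(H \right)} = H$ ($J{\left(H \right)} = 0 + H = H$)
$300 + J{\left(q{\left(4 \right)} \right)} \left(-78\right) = 300 + 4 \left(-78\right) = 300 - 312 = -12$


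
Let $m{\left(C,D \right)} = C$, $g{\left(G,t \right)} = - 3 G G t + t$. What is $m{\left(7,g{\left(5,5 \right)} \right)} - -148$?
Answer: $155$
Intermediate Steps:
$g{\left(G,t \right)} = t - 3 t G^{2}$ ($g{\left(G,t \right)} = - 3 G^{2} t + t = - 3 t G^{2} + t = t - 3 t G^{2}$)
$m{\left(7,g{\left(5,5 \right)} \right)} - -148 = 7 - -148 = 7 + 148 = 155$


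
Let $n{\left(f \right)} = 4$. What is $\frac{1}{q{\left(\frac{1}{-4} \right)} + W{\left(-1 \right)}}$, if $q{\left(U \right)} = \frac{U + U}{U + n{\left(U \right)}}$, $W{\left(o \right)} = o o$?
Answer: $\frac{15}{13} \approx 1.1538$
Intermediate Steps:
$W{\left(o \right)} = o^{2}$
$q{\left(U \right)} = \frac{2 U}{4 + U}$ ($q{\left(U \right)} = \frac{U + U}{U + 4} = \frac{2 U}{4 + U}$)
$\frac{1}{q{\left(\frac{1}{-4} \right)} + W{\left(-1 \right)}} = \frac{1}{\frac{2}{\left(-4\right) \left(4 + \frac{1}{-4}\right)} + \left(-1\right)^{2}} = \frac{1}{2 \left(- \frac{1}{4}\right) \frac{1}{4 - \frac{1}{4}} + 1} = \frac{1}{2 \left(- \frac{1}{4}\right) \frac{1}{\frac{15}{4}} + 1} = \frac{1}{2 \left(- \frac{1}{4}\right) \frac{4}{15} + 1} = \frac{1}{- \frac{2}{15} + 1} = \frac{1}{\frac{13}{15}} = \frac{15}{13}$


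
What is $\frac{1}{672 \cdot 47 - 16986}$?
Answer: $\frac{1}{14598} \approx 6.8503 \cdot 10^{-5}$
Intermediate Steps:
$\frac{1}{672 \cdot 47 - 16986} = \frac{1}{31584 - 16986} = \frac{1}{14598}$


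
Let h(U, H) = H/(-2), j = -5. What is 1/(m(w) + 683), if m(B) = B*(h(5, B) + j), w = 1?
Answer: 2/1355 ≈ 0.0014760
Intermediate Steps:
h(U, H) = -H/2 (h(U, H) = H*(-½) = -H/2)
m(B) = B*(-5 - B/2) (m(B) = B*(-B/2 - 5) = B*(-5 - B/2))
1/(m(w) + 683) = 1/(-½*1*(10 + 1) + 683) = 1/(-½*1*11 + 683) = 1/(-11/2 + 683) = 1/(1355/2) = 2/1355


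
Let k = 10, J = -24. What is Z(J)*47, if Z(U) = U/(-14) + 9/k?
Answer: 8601/70 ≈ 122.87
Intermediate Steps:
Z(U) = 9/10 - U/14 (Z(U) = U/(-14) + 9/10 = U*(-1/14) + 9*(1/10) = -U/14 + 9/10 = 9/10 - U/14)
Z(J)*47 = (9/10 - 1/14*(-24))*47 = (9/10 + 12/7)*47 = (183/70)*47 = 8601/70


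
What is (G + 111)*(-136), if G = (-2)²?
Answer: -15640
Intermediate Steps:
G = 4
(G + 111)*(-136) = (4 + 111)*(-136) = 115*(-136) = -15640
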